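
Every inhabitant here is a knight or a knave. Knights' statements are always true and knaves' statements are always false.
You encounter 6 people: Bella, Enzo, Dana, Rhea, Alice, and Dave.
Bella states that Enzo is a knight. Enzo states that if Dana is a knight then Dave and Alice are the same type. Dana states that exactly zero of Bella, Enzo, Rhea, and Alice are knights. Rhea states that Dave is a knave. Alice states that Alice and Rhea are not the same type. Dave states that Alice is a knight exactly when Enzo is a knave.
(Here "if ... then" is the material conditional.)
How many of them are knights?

3

The unique consistent assignment is Bella=knight, Enzo=knight, Dana=knave, Rhea=knave, Alice=knave, Dave=knight.
That has 3 knights.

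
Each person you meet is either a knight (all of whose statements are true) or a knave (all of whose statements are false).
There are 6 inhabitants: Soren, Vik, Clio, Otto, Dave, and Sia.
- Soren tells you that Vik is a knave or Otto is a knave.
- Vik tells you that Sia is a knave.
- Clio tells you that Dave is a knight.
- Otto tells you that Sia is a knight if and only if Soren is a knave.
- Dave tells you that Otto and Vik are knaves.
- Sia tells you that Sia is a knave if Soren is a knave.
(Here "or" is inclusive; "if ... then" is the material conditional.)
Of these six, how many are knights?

The unique consistent assignment is Soren=knight, Vik=knave, Clio=knight, Otto=knave, Dave=knight, Sia=knight.
That has 4 knights.

4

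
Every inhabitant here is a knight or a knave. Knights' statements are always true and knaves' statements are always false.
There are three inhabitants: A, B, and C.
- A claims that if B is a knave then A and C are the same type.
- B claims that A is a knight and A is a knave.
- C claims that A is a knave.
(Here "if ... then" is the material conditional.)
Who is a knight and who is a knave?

A is a knave, B is a knave, and C is a knight.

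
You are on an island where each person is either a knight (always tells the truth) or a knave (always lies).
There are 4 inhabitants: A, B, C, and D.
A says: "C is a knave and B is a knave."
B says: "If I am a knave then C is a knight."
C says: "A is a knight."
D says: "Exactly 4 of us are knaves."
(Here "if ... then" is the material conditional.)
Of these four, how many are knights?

1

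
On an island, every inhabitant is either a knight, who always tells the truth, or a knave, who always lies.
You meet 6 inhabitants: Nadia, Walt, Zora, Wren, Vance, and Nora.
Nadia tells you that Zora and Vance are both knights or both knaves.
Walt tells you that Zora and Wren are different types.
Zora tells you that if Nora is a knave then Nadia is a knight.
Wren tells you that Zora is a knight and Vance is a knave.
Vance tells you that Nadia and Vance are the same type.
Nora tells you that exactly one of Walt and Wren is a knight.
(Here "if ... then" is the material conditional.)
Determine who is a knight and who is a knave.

Nadia is a knight, Walt is a knight, Zora is a knight, Wren is a knave, Vance is a knight, and Nora is a knight.

As a knight, Nadia's statement "Zora and Vance are both knights or both knaves" should be True; it is.
Walt (knight): "Zora and Wren are different types" — True. ✓
Zora is a knight; "if Nora is a knave then Nadia is a knight" is True, as required.
Wren is a knave, and the claim "Zora is a knight and Vance is a knave" is indeed false.
Vance is a knight, and the claim "Nadia and Vance are the same type" is indeed True.
As a knight, Nora's statement "exactly one of Walt and Wren is a knight" should be True; it is.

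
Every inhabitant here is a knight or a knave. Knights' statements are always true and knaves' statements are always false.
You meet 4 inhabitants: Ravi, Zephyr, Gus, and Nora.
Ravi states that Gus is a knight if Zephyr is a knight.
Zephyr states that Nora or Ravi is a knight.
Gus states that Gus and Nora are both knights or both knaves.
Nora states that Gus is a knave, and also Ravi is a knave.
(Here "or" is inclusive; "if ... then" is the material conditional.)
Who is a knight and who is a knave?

Ravi is a knave, Zephyr is a knight, Gus is a knave, and Nora is a knight.

Suppose Ravi is a knight. Then Ravi's statement "Gus is a knight if Zephyr is a knight" would have to be true. Checking the 8 ways to assign the others, none is consistent with every speaker.
(For instance, with Zephyr=knight, Gus=knave, Nora=knight, Ravi's claim "Gus is a knight if Zephyr is a knight" comes out false where it would need to be true.)
So Ravi must be a knave, making "Gus is a knight if Zephyr is a knight" false. Taking Ravi=knave, Zephyr=knight, Gus=knave, Nora=knight, each remaining statement checks out:
  Zephyr (knight): "Nora or Ravi is a knight" — true. ✓
  Gus (knave): "Gus and Nora are both knights or both knaves" — false. ✓
  Nora (knight): "Gus is a knave, and also Ravi is a knave" — true. ✓
This is the unique consistent assignment.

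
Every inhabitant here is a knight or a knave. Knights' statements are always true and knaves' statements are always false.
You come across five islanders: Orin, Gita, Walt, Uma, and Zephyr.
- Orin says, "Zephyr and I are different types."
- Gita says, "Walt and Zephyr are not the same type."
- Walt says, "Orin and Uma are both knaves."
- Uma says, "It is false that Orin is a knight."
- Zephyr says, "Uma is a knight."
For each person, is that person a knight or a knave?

Orin is a knight, so "Zephyr and I are different types" must be true — and it is.
As a knave, Gita's statement "Walt and Zephyr are not the same type" should be False; it is.
Walt (knave): "Orin and Uma are both knaves" — False. ✓
Since Uma is a knave, "it is false that Orin is a knight" needs to be False, which holds.
Zephyr (knave): "Uma is a knight" — False. ✓

Knights: Orin. Knaves: Gita, Walt, Uma, and Zephyr.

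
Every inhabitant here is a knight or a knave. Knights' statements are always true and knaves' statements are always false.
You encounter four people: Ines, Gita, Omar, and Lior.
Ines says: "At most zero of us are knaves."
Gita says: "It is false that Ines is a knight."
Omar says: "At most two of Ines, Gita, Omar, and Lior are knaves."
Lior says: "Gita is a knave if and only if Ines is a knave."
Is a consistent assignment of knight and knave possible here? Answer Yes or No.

Yes

One consistent assignment: Ines=knave, Gita=knight, Omar=knight, Lior=knave.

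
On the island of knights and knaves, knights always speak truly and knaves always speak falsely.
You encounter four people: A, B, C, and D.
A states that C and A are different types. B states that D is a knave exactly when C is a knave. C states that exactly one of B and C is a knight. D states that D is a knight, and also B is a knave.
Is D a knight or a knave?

Consistent assignments: {A=knight, B=knave, C=knave, D=knight}; {A=knave, B=knave, C=knave, D=knight}
In every consistent assignment, D is a knight.

D is a knight.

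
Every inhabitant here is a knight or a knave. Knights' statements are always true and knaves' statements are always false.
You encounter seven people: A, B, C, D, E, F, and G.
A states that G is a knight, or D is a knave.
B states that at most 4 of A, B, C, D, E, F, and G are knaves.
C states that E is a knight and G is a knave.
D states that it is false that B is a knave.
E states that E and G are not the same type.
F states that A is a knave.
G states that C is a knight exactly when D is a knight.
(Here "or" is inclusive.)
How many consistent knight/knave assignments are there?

1

Consistent assignments:
  A=knave, B=knight, C=knave, D=knight, E=knave, F=knight, G=knave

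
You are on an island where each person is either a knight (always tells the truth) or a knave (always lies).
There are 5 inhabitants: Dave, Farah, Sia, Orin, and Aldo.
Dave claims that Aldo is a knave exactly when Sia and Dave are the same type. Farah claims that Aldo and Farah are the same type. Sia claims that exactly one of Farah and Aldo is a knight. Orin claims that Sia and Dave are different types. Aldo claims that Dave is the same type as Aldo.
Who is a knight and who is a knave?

Dave is a knight, so "Aldo is a knave exactly when Sia and Dave are the same type" must be True — and it is.
As a knight, Farah's statement "Aldo and Farah are the same type" should be True; it is.
Sia is a knave; "exactly one of Farah and Aldo is a knight" is False, as required.
Orin (knight): "Sia and Dave are different types" — True. ✓
Aldo is a knight; "Dave is the same type as Aldo" is True, as required.

Dave is a knight, Farah is a knight, Sia is a knave, Orin is a knight, and Aldo is a knight.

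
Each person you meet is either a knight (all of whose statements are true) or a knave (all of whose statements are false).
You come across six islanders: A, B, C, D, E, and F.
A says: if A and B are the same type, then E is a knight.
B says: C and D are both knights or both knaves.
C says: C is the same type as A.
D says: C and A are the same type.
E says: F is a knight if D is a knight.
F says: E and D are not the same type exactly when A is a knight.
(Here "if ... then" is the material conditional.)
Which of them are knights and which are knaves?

As a knight, A's statement "if A and B are the same type, then E is a knight" should be true; it is.
Since B is a knight, "C and D are both knights or both knaves" needs to be true, which holds.
As a knave, C's statement "C is the same type as A" should be false; it is.
D is a knave, so "C and A are the same type" must be false — and it is.
Since E is a knight, "F is a knight if D is a knight" needs to be true, which holds.
F is a knight, and the claim "E and D are not the same type exactly when A is a knight" is indeed true.

A is a knight, B is a knight, C is a knave, D is a knave, E is a knight, and F is a knight.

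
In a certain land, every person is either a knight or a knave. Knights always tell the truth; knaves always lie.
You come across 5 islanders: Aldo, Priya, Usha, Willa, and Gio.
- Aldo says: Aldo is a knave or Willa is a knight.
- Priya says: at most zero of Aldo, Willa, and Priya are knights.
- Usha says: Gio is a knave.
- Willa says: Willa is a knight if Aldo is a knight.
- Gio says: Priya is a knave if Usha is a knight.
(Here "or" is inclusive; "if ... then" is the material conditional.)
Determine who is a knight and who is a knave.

Aldo is a knight, Priya is a knave, Usha is a knave, Willa is a knight, and Gio is a knight.

Suppose Aldo is a knave. Then Aldo's statement "Aldo is a knave or Willa is a knight" would have to be false. Checking the 16 ways to assign the others, none is consistent with every speaker.
(For instance, with Priya=knave, Usha=knave, Willa=knight, Gio=knight, Aldo's claim "Aldo is a knave or Willa is a knight" comes out true where it would need to be false.)
So Aldo must be a knight, making "Aldo is a knave or Willa is a knight" true. Taking Aldo=knight, Priya=knave, Usha=knave, Willa=knight, Gio=knight, each remaining statement checks out:
  Priya (knave): "at most zero of Aldo, Willa, and Priya are knights" — false. ✓
  Usha (knave): "Gio is a knave" — false. ✓
  Willa (knight): "Willa is a knight if Aldo is a knight" — true. ✓
  Gio (knight): "Priya is a knave if Usha is a knight" — true. ✓
This is the unique consistent assignment.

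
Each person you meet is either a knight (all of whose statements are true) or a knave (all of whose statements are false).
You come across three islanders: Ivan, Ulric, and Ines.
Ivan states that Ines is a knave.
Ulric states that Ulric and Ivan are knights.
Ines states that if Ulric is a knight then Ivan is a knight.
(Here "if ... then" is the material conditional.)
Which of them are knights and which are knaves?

Suppose Ivan is a knight. Then Ivan's statement "Ines is a knave" would have to be true. Checking the 4 ways to assign the others, none is consistent with every speaker.
(For instance, with Ulric=knave, Ines=knight, Ivan's claim "Ines is a knave" comes out false where it would need to be true.)
So Ivan must be a knave, making "Ines is a knave" false. Taking Ivan=knave, Ulric=knave, Ines=knight, each remaining statement checks out:
  Ulric (knave): "Ulric and Ivan are knights" — false. ✓
  Ines (knight): "if Ulric is a knight then Ivan is a knight" — true. ✓
This is the unique consistent assignment.

Ivan is a knave, Ulric is a knave, and Ines is a knight.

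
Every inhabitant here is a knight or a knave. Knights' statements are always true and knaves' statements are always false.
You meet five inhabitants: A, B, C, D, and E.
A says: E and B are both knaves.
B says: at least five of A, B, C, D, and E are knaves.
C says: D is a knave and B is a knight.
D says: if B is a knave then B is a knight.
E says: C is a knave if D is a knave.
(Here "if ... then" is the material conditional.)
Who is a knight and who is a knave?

A is a knave, B is a knave, C is a knave, D is a knave, and E is a knight.

Suppose A is a knight. Then A's statement "E and B are both knaves" would have to be true. Checking the 16 ways to assign the others, none is consistent with every speaker.
(For instance, with B=knave, C=knave, D=knave, E=knight, A's claim "E and B are both knaves" comes out false where it would need to be true.)
So A must be a knave, making "E and B are both knaves" false. Taking A=knave, B=knave, C=knave, D=knave, E=knight, each remaining statement checks out:
  B (knave): "at least five of A, B, C, D, and E are knaves" — false. ✓
  C (knave): "D is a knave and B is a knight" — false. ✓
  D (knave): "if B is a knave then B is a knight" — false. ✓
  E (knight): "C is a knave if D is a knave" — true. ✓
This is the unique consistent assignment.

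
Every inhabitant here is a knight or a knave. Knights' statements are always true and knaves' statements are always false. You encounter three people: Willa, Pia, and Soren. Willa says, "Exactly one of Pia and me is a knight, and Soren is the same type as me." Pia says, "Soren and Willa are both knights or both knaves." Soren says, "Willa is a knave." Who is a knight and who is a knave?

Knights: Soren. Knaves: Willa and Pia.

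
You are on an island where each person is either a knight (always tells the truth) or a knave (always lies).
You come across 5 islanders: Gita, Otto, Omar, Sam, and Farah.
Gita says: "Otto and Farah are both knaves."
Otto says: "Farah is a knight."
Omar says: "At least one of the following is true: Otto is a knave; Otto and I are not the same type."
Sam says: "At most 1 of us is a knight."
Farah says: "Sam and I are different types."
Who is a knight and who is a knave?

Gita is a knight, Otto is a knave, Omar is a knight, Sam is a knave, and Farah is a knave.

Gita (knight): "Otto and Farah are both knaves" — true. ✓
Otto (knave): "Farah is a knight" — false. ✓
As a knight, Omar's statement "at least one of the following is true: Otto is a knave; Otto and I are not the same type" should be true; it is.
Sam is a knave; "at most 1 of us is a knight" is false, as required.
Farah is a knave, so "Sam and I are different types" must be false — and it is.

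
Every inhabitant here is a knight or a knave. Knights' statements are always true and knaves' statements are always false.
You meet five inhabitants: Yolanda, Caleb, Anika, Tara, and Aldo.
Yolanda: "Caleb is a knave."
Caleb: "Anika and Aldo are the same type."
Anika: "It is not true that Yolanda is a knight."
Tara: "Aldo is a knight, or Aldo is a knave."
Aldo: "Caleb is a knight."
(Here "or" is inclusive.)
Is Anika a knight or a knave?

Anika is a knight.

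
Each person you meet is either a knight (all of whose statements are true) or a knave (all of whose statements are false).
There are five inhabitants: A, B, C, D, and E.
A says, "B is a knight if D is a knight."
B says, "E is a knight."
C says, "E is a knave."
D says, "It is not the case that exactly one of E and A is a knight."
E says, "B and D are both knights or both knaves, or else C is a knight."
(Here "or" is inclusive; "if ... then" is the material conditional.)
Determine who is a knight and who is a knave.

A (knight): "B is a knight if D is a knight" — True. ✓
Since B is a knight, "E is a knight" needs to be True, which holds.
C (knave): "E is a knave" — False. ✓
As a knight, D's statement "it is not the case that exactly one of E and A is a knight" should be True; it is.
As a knight, E's statement "B and D are both knights or both knaves, or else C is a knight" should be True; it is.

A is a knight, B is a knight, C is a knave, D is a knight, and E is a knight.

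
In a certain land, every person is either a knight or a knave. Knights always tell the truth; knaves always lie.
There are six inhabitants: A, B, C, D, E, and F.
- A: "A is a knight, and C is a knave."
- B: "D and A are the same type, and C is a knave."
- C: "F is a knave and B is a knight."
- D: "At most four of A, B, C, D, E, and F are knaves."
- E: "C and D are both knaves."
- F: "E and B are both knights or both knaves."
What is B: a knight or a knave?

B is a knave.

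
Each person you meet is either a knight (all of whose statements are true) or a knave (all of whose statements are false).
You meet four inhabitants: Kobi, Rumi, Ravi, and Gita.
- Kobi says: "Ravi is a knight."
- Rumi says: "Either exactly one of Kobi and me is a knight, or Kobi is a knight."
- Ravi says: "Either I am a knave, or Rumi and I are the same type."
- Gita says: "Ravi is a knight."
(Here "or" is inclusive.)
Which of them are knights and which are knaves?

Kobi is a knight, Rumi is a knight, Ravi is a knight, and Gita is a knight.

Kobi (knight): "Ravi is a knight" — True. ✓
Rumi is a knight, and the claim "either exactly one of Kobi and me is a knight, or Kobi is a knight" is indeed True.
Since Ravi is a knight, "either I am a knave, or Rumi and I are the same type" needs to be True, which holds.
Gita (knight): "Ravi is a knight" — True. ✓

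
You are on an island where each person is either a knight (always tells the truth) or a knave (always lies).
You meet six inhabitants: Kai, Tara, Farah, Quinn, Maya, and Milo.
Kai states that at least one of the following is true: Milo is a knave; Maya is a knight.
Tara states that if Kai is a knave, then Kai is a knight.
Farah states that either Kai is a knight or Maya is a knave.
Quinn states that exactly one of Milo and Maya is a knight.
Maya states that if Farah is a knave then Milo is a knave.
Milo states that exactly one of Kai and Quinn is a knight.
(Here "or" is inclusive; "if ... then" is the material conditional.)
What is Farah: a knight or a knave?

Consistent assignments: {Kai=knight, Tara=knight, Farah=knight, Quinn=knight, Maya=knight, Milo=knave}; {Kai=knight, Tara=knight, Farah=knight, Quinn=knave, Maya=knight, Milo=knight}
In every consistent assignment, Farah is a knight.

Farah is a knight.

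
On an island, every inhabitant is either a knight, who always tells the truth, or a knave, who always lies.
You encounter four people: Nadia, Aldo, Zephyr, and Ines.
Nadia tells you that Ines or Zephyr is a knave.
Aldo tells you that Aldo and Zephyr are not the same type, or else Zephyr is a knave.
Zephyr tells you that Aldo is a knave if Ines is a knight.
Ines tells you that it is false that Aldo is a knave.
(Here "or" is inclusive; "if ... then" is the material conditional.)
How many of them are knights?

The unique consistent assignment is Nadia=knight, Aldo=knight, Zephyr=knave, Ines=knight.
That has 3 knights.

3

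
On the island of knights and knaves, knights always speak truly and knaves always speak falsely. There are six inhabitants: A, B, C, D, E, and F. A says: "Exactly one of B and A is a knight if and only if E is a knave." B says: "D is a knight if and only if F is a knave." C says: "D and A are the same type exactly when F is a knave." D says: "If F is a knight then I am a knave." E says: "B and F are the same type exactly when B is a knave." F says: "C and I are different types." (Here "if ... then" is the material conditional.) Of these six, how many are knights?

3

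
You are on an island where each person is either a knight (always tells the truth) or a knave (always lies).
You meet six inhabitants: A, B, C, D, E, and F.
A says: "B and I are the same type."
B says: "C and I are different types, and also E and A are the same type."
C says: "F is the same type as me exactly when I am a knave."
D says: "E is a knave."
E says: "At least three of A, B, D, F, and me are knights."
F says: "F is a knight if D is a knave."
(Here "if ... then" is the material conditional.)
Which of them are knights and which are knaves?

A is a knight, B is a knight, C is a knave, D is a knave, E is a knight, and F is a knight.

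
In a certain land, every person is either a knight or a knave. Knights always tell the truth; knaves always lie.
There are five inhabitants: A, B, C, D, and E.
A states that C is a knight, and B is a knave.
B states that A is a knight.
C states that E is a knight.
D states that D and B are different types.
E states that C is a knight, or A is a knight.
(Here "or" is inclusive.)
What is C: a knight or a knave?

C is a knave.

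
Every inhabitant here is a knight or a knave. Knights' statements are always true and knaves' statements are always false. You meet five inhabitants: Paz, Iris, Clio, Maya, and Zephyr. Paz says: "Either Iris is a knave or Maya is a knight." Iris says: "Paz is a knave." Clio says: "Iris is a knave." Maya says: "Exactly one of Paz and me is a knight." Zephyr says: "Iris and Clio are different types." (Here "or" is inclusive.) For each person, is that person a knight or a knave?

Paz is a knave, and the claim "either Iris is a knave or Maya is a knight" is indeed False.
Iris is a knight; "Paz is a knave" is True, as required.
Clio (knave): "Iris is a knave" — False. ✓
Since Maya is a knave, "exactly one of Paz and me is a knight" needs to be False, which holds.
Since Zephyr is a knight, "Iris and Clio are different types" needs to be True, which holds.

Paz is a knave, Iris is a knight, Clio is a knave, Maya is a knave, and Zephyr is a knight.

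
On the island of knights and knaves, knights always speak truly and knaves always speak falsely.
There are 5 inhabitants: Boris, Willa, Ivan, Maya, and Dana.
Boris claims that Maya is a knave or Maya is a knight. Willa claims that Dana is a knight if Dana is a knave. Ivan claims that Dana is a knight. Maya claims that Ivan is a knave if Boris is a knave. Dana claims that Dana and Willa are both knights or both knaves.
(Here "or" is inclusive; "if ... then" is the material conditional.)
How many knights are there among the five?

5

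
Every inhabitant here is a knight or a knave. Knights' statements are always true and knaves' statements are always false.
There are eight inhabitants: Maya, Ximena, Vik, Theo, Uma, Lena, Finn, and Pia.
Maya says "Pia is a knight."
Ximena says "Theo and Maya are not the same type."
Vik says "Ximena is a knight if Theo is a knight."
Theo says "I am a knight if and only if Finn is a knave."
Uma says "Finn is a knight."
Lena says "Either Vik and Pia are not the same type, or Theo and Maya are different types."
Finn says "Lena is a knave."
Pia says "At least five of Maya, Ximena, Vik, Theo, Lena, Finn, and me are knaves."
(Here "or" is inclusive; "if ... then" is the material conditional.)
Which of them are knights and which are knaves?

Knights: Ximena, Vik, Theo, and Lena. Knaves: Maya, Uma, Finn, and Pia.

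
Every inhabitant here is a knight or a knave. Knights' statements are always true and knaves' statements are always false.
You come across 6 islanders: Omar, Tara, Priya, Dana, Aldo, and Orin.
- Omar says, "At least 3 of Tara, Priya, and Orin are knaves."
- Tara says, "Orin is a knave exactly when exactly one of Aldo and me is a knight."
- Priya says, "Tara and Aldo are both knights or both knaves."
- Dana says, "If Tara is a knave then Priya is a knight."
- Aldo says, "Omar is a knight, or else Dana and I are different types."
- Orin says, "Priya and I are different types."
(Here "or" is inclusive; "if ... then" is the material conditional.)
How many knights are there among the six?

The unique consistent assignment is Omar=knave, Tara=knave, Priya=knave, Dana=knave, Aldo=knight, Orin=knight.
That has 2 knights.

2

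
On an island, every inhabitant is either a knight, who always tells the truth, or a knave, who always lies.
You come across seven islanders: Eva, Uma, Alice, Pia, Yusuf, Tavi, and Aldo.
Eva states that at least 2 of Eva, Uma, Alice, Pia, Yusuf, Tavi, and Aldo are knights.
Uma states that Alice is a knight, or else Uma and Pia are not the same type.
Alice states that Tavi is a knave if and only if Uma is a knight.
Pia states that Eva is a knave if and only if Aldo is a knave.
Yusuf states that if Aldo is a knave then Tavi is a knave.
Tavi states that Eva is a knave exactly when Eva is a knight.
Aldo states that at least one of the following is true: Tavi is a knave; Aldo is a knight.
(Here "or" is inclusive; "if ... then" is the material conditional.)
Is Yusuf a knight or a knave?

Yusuf is a knight.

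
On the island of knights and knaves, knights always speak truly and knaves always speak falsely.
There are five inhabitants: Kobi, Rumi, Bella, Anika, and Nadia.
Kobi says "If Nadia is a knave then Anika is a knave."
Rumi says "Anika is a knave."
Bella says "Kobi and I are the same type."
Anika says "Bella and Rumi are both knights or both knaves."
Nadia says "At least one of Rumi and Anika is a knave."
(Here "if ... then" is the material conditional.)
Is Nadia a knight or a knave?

Nadia is a knight.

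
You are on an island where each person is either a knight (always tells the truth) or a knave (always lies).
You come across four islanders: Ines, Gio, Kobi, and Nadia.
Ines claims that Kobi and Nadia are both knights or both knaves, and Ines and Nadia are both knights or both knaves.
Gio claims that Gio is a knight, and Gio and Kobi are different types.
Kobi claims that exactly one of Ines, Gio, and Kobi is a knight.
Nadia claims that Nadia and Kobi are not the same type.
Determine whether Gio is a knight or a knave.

Gio is a knave.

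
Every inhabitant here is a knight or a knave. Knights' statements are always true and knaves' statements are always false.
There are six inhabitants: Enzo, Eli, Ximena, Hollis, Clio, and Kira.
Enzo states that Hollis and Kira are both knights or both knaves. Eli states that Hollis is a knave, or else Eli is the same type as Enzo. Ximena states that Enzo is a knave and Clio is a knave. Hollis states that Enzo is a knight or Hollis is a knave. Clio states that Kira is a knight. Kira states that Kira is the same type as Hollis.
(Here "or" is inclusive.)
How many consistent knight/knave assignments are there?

2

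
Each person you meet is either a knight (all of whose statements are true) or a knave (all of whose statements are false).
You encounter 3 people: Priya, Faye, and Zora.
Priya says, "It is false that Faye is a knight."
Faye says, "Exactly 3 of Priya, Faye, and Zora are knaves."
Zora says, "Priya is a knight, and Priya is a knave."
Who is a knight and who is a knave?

Priya is a knight, Faye is a knave, and Zora is a knave.

Since Priya is a knight, "it is false that Faye is a knight" needs to be true, which holds.
Faye is a knave, so "exactly 3 of Priya, Faye, and Zora are knaves" must be false — and it is.
Zora is a knave, so "Priya is a knight, and Priya is a knave" must be false — and it is.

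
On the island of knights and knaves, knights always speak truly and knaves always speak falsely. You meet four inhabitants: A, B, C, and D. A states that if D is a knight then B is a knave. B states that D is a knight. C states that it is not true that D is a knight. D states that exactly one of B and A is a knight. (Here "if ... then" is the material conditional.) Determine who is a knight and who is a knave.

A is a knave, B is a knight, C is a knave, and D is a knight.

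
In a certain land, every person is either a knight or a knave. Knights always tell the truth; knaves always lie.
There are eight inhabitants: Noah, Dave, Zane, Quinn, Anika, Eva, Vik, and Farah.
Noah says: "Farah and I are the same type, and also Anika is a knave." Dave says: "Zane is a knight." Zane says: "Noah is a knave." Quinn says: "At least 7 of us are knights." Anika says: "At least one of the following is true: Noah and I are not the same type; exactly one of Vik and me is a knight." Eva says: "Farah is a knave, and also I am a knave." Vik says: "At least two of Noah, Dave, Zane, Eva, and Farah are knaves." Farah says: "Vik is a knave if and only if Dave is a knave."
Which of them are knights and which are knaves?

Knights: Dave, Zane, Anika, Vik, and Farah. Knaves: Noah, Quinn, and Eva.

Noah is a knave; "Farah and I are the same type, and also Anika is a knave" is false, as required.
Dave is a knight, and the claim "Zane is a knight" is indeed True.
As a knight, Zane's statement "Noah is a knave" should be True; it is.
Quinn is a knave; "at least 7 of us are knights" is false, as required.
Anika is a knight, so "at least one of the following is true: Noah and I are not the same type; exactly one of Vik and me is a knight" must be True — and it is.
Eva is a knave, and the claim "Farah is a knave, and also I am a knave" is indeed false.
Vik is a knight, so "at least two of Noah, Dave, Zane, Eva, and Farah are knaves" must be True — and it is.
As a knight, Farah's statement "Vik is a knave if and only if Dave is a knave" should be True; it is.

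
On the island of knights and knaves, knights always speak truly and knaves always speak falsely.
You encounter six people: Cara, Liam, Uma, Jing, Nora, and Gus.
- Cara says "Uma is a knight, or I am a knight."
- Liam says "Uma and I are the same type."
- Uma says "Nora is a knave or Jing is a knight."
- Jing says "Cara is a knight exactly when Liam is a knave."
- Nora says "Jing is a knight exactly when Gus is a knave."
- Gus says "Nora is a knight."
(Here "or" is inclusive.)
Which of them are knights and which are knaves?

Cara is a knight, and the claim "Uma is a knight, or I am a knight" is indeed true.
Liam (knight): "Uma and I are the same type" — true. ✓
Uma is a knight, so "Nora is a knave or Jing is a knight" must be true — and it is.
Jing (knave): "Cara is a knight exactly when Liam is a knave" — false. ✓
Nora is a knave; "Jing is a knight exactly when Gus is a knave" is false, as required.
Since Gus is a knave, "Nora is a knight" needs to be false, which holds.

Knights: Cara, Liam, and Uma. Knaves: Jing, Nora, and Gus.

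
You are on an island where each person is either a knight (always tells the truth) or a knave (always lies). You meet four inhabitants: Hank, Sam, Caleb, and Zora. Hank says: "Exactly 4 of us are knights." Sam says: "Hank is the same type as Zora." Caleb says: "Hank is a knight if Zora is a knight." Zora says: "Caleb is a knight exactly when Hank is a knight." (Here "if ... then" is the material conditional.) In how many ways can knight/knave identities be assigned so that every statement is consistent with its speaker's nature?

3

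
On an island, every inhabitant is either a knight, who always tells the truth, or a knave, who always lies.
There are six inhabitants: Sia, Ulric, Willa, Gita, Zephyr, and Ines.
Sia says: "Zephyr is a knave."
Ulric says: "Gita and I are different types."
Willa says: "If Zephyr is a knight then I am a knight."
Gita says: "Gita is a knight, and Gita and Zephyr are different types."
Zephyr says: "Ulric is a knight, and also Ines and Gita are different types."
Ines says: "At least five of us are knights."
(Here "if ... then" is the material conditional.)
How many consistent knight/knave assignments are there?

2

Consistent assignments:
  Sia=knight, Ulric=knight, Willa=knight, Gita=knave, Zephyr=knave, Ines=knave
  Sia=knight, Ulric=knave, Willa=knight, Gita=knave, Zephyr=knave, Ines=knave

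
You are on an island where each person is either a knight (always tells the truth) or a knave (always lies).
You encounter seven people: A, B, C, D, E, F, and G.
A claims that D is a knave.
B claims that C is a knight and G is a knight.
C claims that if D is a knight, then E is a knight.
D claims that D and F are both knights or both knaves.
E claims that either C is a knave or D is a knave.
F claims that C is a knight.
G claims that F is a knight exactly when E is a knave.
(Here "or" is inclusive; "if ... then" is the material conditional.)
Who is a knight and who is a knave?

A is a knight, B is a knave, C is a knight, D is a knave, E is a knight, F is a knight, and G is a knave.

Since A is a knight, "D is a knave" needs to be true, which holds.
Since B is a knave, "C is a knight and G is a knight" needs to be false, which holds.
As a knight, C's statement "if D is a knight, then E is a knight" should be true; it is.
D is a knave; "D and F are both knights or both knaves" is false, as required.
E is a knight; "either C is a knave or D is a knave" is true, as required.
F (knight): "C is a knight" — true. ✓
G is a knave, so "F is a knight exactly when E is a knave" must be false — and it is.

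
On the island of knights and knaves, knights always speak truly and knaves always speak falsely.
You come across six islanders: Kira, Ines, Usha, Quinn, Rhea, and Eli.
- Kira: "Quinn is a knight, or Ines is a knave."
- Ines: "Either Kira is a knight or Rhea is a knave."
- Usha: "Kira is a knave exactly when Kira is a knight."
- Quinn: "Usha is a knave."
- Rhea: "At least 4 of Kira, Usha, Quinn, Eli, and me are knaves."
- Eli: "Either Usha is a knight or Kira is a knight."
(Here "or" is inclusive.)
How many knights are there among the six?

4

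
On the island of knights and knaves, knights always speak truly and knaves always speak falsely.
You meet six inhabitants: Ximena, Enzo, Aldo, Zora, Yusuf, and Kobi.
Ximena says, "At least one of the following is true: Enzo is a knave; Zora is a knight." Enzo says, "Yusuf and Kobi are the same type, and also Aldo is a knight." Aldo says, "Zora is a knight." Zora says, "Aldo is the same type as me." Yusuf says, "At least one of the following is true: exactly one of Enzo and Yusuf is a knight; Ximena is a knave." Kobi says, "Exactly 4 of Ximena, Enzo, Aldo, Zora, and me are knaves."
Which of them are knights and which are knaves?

Knights: Ximena, Aldo, Zora, and Yusuf. Knaves: Enzo and Kobi.

Since Ximena is a knight, "at least one of the following is true: Enzo is a knave; Zora is a knight" needs to be True, which holds.
Enzo is a knave, so "Yusuf and Kobi are the same type, and also Aldo is a knight" must be false — and it is.
Aldo is a knight, so "Zora is a knight" must be True — and it is.
Zora (knight): "Aldo is the same type as me" — True. ✓
Yusuf (knight): "at least one of the following is true: exactly one of Enzo and Yusuf is a knight; Ximena is a knave" — True. ✓
Kobi (knave): "exactly 4 of Ximena, Enzo, Aldo, Zora, and me are knaves" — false. ✓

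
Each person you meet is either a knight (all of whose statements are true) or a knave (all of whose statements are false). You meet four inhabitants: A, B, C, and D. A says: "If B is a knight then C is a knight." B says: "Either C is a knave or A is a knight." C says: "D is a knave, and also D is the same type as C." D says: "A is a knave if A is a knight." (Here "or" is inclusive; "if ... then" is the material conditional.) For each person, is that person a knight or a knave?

A is a knave, and the claim "if B is a knight then C is a knight" is indeed false.
B is a knight; "either C is a knave or A is a knight" is true, as required.
C is a knave, so "D is a knave, and also D is the same type as C" must be false — and it is.
D (knight): "A is a knave if A is a knight" — true. ✓

A is a knave, B is a knight, C is a knave, and D is a knight.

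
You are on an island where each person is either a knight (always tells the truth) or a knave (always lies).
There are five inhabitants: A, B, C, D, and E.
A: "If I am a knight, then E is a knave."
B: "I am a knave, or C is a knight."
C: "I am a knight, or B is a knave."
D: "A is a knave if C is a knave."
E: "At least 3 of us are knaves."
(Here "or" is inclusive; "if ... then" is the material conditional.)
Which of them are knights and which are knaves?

Knights: A, B, C, and D. Knaves: E.

A is a knight, so "if I am a knight, then E is a knave" must be True — and it is.
B is a knight, so "I am a knave, or C is a knight" must be True — and it is.
C (knight): "I am a knight, or B is a knave" — True. ✓
Since D is a knight, "A is a knave if C is a knave" needs to be True, which holds.
Since E is a knave, "at least 3 of us are knaves" needs to be False, which holds.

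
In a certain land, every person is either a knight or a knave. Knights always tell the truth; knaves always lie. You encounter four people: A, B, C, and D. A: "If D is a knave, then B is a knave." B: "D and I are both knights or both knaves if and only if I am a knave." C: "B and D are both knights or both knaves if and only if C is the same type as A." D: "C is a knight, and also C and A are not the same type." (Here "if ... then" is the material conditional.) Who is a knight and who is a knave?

A is a knave, B is a knight, C is a knave, and D is a knave.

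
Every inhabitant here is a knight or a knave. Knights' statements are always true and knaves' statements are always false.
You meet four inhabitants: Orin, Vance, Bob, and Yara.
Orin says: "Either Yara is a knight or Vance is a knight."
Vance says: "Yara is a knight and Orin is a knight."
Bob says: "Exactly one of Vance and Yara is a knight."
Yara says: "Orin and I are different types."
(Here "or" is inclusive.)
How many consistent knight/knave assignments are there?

1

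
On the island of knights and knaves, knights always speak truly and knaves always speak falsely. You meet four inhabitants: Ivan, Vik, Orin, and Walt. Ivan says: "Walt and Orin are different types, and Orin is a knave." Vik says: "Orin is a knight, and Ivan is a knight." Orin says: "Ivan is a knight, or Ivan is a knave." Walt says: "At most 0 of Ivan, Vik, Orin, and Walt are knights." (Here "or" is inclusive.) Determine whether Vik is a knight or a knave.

Vik is a knave.

Consistent assignments: {Ivan=knave, Vik=knave, Orin=knight, Walt=knave}
In every consistent assignment, Vik is a knave.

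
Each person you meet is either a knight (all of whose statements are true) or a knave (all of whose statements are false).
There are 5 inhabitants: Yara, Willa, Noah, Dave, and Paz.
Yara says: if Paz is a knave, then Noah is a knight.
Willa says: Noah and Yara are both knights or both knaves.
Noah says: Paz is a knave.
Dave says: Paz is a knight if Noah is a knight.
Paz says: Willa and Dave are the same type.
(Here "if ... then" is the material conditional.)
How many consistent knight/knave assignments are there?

1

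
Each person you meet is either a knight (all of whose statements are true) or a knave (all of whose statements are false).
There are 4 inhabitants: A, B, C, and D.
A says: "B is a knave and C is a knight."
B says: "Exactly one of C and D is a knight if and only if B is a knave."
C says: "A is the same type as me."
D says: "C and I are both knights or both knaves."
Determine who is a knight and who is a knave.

Knights: A, C, and D. Knaves: B.

A is a knight, and the claim "B is a knave and C is a knight" is indeed true.
As a knave, B's statement "exactly one of C and D is a knight if and only if B is a knave" should be false; it is.
C is a knight, and the claim "A is the same type as me" is indeed true.
D (knight): "C and I are both knights or both knaves" — true. ✓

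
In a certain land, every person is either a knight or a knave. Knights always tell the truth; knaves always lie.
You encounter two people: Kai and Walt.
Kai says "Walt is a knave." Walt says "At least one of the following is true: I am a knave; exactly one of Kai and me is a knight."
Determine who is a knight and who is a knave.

Kai is a knave, and the claim "Walt is a knave" is indeed False.
Since Walt is a knight, "at least one of the following is true: I am a knave; exactly one of Kai and me is a knight" needs to be True, which holds.

Kai is a knave and Walt is a knight.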